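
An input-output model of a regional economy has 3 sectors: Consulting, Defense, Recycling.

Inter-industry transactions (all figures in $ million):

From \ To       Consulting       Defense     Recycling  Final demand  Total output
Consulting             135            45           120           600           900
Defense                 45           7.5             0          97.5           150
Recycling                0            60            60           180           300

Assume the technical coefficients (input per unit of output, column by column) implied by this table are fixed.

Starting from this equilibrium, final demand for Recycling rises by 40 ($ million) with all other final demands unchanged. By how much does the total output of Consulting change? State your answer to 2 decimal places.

Δx_1 = 24.28

Technical coefficients a_ij = z_ij / X_j:
  a_11 = 135/900 = 0.15, a_21 = 45/900 = 0.05, a_31 = 0/900 = 0.00
  a_12 = 45/150 = 0.30, a_22 = 7.5/150 = 0.05, a_32 = 60/150 = 0.40
  a_13 = 120/300 = 0.40, a_23 = 0/300 = 0.00, a_33 = 60/300 = 0.20
I − A =
  [   0.85    -0.30    -0.40]
  [  -0.05     0.95     0.00]
  [   0.00    -0.40     0.80]
Cofactors of I−A, C_ij = (−1)^(i+j)·(minor ij) (rows/columns in the sector order above):
  C_11 = (0.95)(0.80) − (0.00)(-0.40) = 0.7600
  C_12 = −[(-0.05)(0.80) − (0.00)(0.00)] = 0.0400
  C_13 = (-0.05)(-0.40) − (0.95)(0.00) = 0.0200
  C_21 = −[(-0.30)(0.80) − (-0.40)(-0.40)] = 0.4000
  C_22 = (0.85)(0.80) − (-0.40)(0.00) = 0.6800
  C_23 = −[(0.85)(-0.40) − (-0.30)(0.00)] = 0.3400
  C_31 = (-0.30)(0.00) − (-0.40)(0.95) = 0.3800
  C_32 = −[(0.85)(0.00) − (-0.40)(-0.05)] = 0.0200
  C_33 = (0.85)(0.95) − (-0.30)(-0.05) = 0.7925
det(I−A) = Σ_j (I−A)_1j·C_1j = (0.85)(0.7600) + (-0.30)(0.0400) + (-0.40)(0.0200) = 0.6260
adj(I−A) = Cᵀ =
  [ 0.7600   0.4000   0.3800]
  [ 0.0400   0.6800   0.0200]
  [ 0.0200   0.3400   0.7925]
(I − A)⁻¹ = adj(I−A) / det(I−A) ≈
  [   1.2141     0.6390     0.6070]
  [   0.0639     1.0863     0.0319]
  [   0.0319     0.5431     1.2660]
Δx = (I − A)⁻¹ Δd with Δd having +40 in the Recycling component and 0 elsewhere.
So Δx_1 = L_13 · (+40), where L_13 = adj(I−A)_13 / det(I−A) = 0.3800 / 0.6260.
Δx_1 = 0.3800 × (+40) / 0.6260 = 15.20 / 0.6260 ≈ 24.28.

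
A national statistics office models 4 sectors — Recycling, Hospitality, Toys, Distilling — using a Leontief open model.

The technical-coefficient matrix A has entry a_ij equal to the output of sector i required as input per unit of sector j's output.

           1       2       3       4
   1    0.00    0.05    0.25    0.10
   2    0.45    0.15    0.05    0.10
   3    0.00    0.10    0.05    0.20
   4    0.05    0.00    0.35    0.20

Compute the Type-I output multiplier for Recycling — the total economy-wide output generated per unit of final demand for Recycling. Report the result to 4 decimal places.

m_1 = 1.8222

I − A =
  [   1.00    -0.05    -0.25    -0.10]
  [  -0.45     0.85    -0.05    -0.10]
  [   0.00    -0.10     0.95    -0.20]
  [  -0.05     0.00    -0.35     0.80]
Compute the cofactors C_ij = (−1)^(i+j)·(3×3 minor ij) of I−A; the adjugate is their transpose:
adj(I−A) = Cᵀ =
  [ 0.579000   0.058000   0.203500   0.130500]
  [ 0.315750   0.682750   0.181750   0.170250]
  [ 0.045000   0.080000   0.657500   0.180000]
  [ 0.055875   0.038625   0.300375   0.769875]
det(I−A) = Σ_j (I−A)_1j·C_1j = (1.00)(0.579000) + (-0.05)(0.315750) + (-0.25)(0.045000) + (-0.10)(0.055875) = 0.546375
(I − A)⁻¹ = adj(I−A) / det(I−A) ≈
  [   1.05971     0.10615     0.37245     0.23885]
  [   0.57790     1.24960     0.33265     0.31160]
  [   0.08236     0.14642     1.20339     0.32944]
  [   0.10226     0.07069     0.54976     1.40906]
The output multiplier for sector j is the column-j sum of the Leontief inverse (I − A)⁻¹ = adj(I−A) / det(I−A).
Column 1 of adj(I−A): (0.579000, 0.315750, 0.045000, 0.055875); det(I−A) = 0.546375.
m_1 = (0.579000 + 0.315750 + 0.045000 + 0.055875) / 0.546375 = 0.995625 / 0.546375 ≈ 1.8222.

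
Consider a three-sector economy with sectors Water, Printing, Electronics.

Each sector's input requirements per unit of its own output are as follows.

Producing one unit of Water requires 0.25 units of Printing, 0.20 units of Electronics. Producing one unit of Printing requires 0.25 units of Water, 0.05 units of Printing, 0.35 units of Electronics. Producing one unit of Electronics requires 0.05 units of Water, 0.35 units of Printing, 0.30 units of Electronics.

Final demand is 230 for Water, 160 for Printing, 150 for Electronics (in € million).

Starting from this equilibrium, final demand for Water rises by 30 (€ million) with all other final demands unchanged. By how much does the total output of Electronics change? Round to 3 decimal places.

Δx_E = 17.812

I − A =
  [   1.00    -0.25    -0.05]
  [  -0.25     0.95    -0.35]
  [  -0.20    -0.35     0.70]
Cofactors of I−A, C_ij = (−1)^(i+j)·(minor ij) (rows/columns in the sector order above):
  C_11 = (0.95)(0.70) − (-0.35)(-0.35) = 0.5425
  C_12 = −[(-0.25)(0.70) − (-0.35)(-0.20)] = 0.2450
  C_13 = (-0.25)(-0.35) − (0.95)(-0.20) = 0.2775
  C_21 = −[(-0.25)(0.70) − (-0.05)(-0.35)] = 0.1925
  C_22 = (1.00)(0.70) − (-0.05)(-0.20) = 0.6900
  C_23 = −[(1.00)(-0.35) − (-0.25)(-0.20)] = 0.4000
  C_31 = (-0.25)(-0.35) − (-0.05)(0.95) = 0.1350
  C_32 = −[(1.00)(-0.35) − (-0.05)(-0.25)] = 0.3625
  C_33 = (1.00)(0.95) − (-0.25)(-0.25) = 0.8875
det(I−A) = Σ_j (I−A)_1j·C_1j = (1.00)(0.5425) + (-0.25)(0.2450) + (-0.05)(0.2775) = 0.467375
adj(I−A) = Cᵀ =
  [ 0.5425   0.1925   0.1350]
  [ 0.2450   0.6900   0.3625]
  [ 0.2775   0.4000   0.8875]
(I − A)⁻¹ = adj(I−A) / det(I−A) ≈
  [   1.1607     0.4119     0.2888]
  [   0.5242     1.4763     0.7756]
  [   0.5937     0.8558     1.8989]
Δx = (I − A)⁻¹ Δd with Δd having +30 in the Water component and 0 elsewhere.
So Δx_E = L_EW · (+30), where L_EW = adj(I−A)_EW / det(I−A) = 0.2775 / 0.467375.
Δx_E = 0.2775 × (+30) / 0.467375 = 8.325 / 0.467375 ≈ 17.812.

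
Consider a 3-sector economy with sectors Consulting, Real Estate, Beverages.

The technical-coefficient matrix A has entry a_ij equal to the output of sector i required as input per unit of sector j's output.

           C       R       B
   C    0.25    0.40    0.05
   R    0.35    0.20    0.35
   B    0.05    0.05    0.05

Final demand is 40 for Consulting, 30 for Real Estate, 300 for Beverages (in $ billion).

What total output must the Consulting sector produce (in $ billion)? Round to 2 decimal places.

I − A =
  [   0.75    -0.40    -0.05]
  [  -0.35     0.80    -0.35]
  [  -0.05    -0.05     0.95]
Cofactors of I−A, C_ij = (−1)^(i+j)·(minor ij) (rows/columns in the sector order above):
  C_11 = (0.80)(0.95) − (-0.35)(-0.05) = 0.7425
  C_12 = −[(-0.35)(0.95) − (-0.35)(-0.05)] = 0.3500
  C_13 = (-0.35)(-0.05) − (0.80)(-0.05) = 0.0575
  C_21 = −[(-0.40)(0.95) − (-0.05)(-0.05)] = 0.3825
  C_22 = (0.75)(0.95) − (-0.05)(-0.05) = 0.7100
  C_23 = −[(0.75)(-0.05) − (-0.40)(-0.05)] = 0.0575
  C_31 = (-0.40)(-0.35) − (-0.05)(0.80) = 0.1800
  C_32 = −[(0.75)(-0.35) − (-0.05)(-0.35)] = 0.2800
  C_33 = (0.75)(0.80) − (-0.40)(-0.35) = 0.4600
det(I−A) = Σ_j (I−A)_1j·C_1j = (0.75)(0.7425) + (-0.40)(0.3500) + (-0.05)(0.0575) = 0.4140
adj(I−A) = Cᵀ =
  [ 0.7425   0.3825   0.1800]
  [ 0.3500   0.7100   0.2800]
  [ 0.0575   0.0575   0.4600]
(I − A)⁻¹ = adj(I−A) / det(I−A) ≈
  [   1.7935     0.9239     0.4348]
  [   0.8454     1.7150     0.6763]
  [   0.1389     0.1389     1.1111]
x = (I − A)⁻¹ d = adj(I−A)·d / det(I−A), with det(I−A) = 0.4140:
  x_C = (0.7425·40 + 0.3825·30 + 0.1800·300) / 0.4140 = 95.175 / 0.4140 ≈ 229.89
  x_R = (0.3500·40 + 0.7100·30 + 0.2800·300) / 0.4140 = 119.30 / 0.4140 ≈ 288.16
  x_B = (0.0575·40 + 0.0575·30 + 0.4600·300) / 0.4140 = 142.025 / 0.4140 ≈ 343.06

x_C = 229.89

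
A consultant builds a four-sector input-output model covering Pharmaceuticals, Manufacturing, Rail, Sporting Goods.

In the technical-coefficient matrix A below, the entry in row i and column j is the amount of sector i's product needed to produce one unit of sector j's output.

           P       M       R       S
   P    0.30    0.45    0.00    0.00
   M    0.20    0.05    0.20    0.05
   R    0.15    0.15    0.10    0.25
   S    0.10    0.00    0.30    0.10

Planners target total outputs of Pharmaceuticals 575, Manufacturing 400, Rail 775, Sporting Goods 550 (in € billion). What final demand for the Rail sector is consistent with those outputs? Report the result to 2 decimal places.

I − A =
  [   0.70    -0.45     0.00     0.00]
  [  -0.20     0.95    -0.20    -0.05]
  [  -0.15    -0.15     0.90    -0.25]
  [  -0.10     0.00    -0.30     0.90]
d = (I − A) x:
  d_P = (+0.70)·575 + (-0.45)·400 + (+0.00)·775 + (+0.00)·550 = 222.50
  d_M = (-0.20)·575 + (+0.95)·400 + (-0.20)·775 + (-0.05)·550 = 82.50
  d_R = (-0.15)·575 + (-0.15)·400 + (+0.90)·775 + (-0.25)·550 = 413.75
  d_S = (-0.10)·575 + (+0.00)·400 + (-0.30)·775 + (+0.90)·550 = 205.00

d_R = 413.75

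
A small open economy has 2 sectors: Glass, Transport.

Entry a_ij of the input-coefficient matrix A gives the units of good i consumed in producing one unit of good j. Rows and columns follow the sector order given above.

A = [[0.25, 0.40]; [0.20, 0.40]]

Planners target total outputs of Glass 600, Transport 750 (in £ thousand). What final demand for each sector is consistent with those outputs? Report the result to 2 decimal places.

I − A =
  [   0.75    -0.40]
  [  -0.20     0.60]
d = (I − A) x:
  d_G = (+0.75)·600 + (-0.40)·750 = 150.00
  d_T = (-0.20)·600 + (+0.60)·750 = 330.00

d_G = 150.00, d_T = 330.00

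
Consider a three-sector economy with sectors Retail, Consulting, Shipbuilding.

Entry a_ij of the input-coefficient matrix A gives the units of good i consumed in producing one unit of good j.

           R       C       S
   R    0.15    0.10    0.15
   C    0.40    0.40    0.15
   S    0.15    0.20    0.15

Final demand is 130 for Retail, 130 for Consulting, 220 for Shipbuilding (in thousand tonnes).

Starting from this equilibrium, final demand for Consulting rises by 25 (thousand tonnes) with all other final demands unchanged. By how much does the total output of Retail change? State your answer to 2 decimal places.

Δx_R = 8.30

I − A =
  [   0.85    -0.10    -0.15]
  [  -0.40     0.60    -0.15]
  [  -0.15    -0.20     0.85]
Cofactors of I−A, C_ij = (−1)^(i+j)·(minor ij) (rows/columns in the sector order above):
  C_11 = (0.60)(0.85) − (-0.15)(-0.20) = 0.4800
  C_12 = −[(-0.40)(0.85) − (-0.15)(-0.15)] = 0.3625
  C_13 = (-0.40)(-0.20) − (0.60)(-0.15) = 0.1700
  C_21 = −[(-0.10)(0.85) − (-0.15)(-0.20)] = 0.1150
  C_22 = (0.85)(0.85) − (-0.15)(-0.15) = 0.7000
  C_23 = −[(0.85)(-0.20) − (-0.10)(-0.15)] = 0.1850
  C_31 = (-0.10)(-0.15) − (-0.15)(0.60) = 0.1050
  C_32 = −[(0.85)(-0.15) − (-0.15)(-0.40)] = 0.1875
  C_33 = (0.85)(0.60) − (-0.10)(-0.40) = 0.4700
det(I−A) = Σ_j (I−A)_1j·C_1j = (0.85)(0.4800) + (-0.10)(0.3625) + (-0.15)(0.1700) = 0.34625
adj(I−A) = Cᵀ =
  [ 0.4800   0.1150   0.1050]
  [ 0.3625   0.7000   0.1875]
  [ 0.1700   0.1850   0.4700]
(I − A)⁻¹ = adj(I−A) / det(I−A) ≈
  [   1.3863     0.3321     0.3032]
  [   1.0469     2.0217     0.5415]
  [   0.4910     0.5343     1.3574]
Δx = (I − A)⁻¹ Δd with Δd having +25 in the Consulting component and 0 elsewhere.
So Δx_R = L_RC · (+25), where L_RC = adj(I−A)_RC / det(I−A) = 0.1150 / 0.34625.
Δx_R = 0.1150 × (+25) / 0.34625 = 2.875 / 0.34625 ≈ 8.30.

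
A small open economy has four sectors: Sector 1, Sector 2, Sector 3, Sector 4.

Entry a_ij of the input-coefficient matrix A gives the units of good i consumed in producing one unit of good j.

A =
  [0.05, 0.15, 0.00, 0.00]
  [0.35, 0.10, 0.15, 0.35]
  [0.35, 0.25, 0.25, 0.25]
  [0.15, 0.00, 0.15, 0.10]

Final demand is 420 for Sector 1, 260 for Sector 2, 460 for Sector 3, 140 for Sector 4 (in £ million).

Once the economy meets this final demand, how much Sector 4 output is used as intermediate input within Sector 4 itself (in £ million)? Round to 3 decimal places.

z_44 = 48.020

I − A =
  [   0.95    -0.15     0.00     0.00]
  [  -0.35     0.90    -0.15    -0.35]
  [  -0.35    -0.25     0.75    -0.25]
  [  -0.15     0.00    -0.15     0.90]
Compute the cofactors C_ij = (−1)^(i+j)·(3×3 minor ij) of I−A; the adjugate is their transpose:
adj(I−A) = Cᵀ =
  [ 0.526875   0.095625   0.028125   0.045000]
  [ 0.333750   0.605625   0.178125   0.285000]
  [ 0.409125   0.266625   0.714375   0.302125]
  [ 0.156000   0.060375   0.123750   0.558375]
det(I−A) = Σ_j (I−A)_1j·C_1j = (0.95)(0.526875) + (-0.15)(0.333750) + (0.00)(0.409125) + (0.00)(0.156000) = 0.45046875
(I − A)⁻¹ = adj(I−A) / det(I−A) ≈
  [   1.1696     0.2123     0.0624     0.0999]
  [   0.7409     1.3444     0.3954     0.6327]
  [   0.9082     0.5919     1.5858     0.6707]
  [   0.3463     0.1340     0.2747     1.2395]
First solve x = (I − A)⁻¹ d = adj(I−A)·d / det(I−A); in particular x_4 = (0.156000·420 + 0.060375·260 + 0.123750·460 + 0.558375·140) / 0.45046875 = 216.315 / 0.45046875 ≈ 480.19979.
Intermediate flow from 4 to 4: z_44 = a_44 · x_4 = 0.10 × 216.315 / 0.45046875 = 21.6315 / 0.45046875 ≈ 48.020.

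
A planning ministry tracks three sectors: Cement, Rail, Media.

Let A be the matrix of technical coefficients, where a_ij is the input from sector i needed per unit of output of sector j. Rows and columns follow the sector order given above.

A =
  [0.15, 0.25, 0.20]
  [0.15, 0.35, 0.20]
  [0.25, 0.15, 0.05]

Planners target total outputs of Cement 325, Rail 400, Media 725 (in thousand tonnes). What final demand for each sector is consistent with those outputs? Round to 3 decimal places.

d_C = 31.250, d_R = 66.250, d_M = 547.500

I − A =
  [   0.85    -0.25    -0.20]
  [  -0.15     0.65    -0.20]
  [  -0.25    -0.15     0.95]
d = (I − A) x:
  d_C = (+0.85)·325 + (-0.25)·400 + (-0.20)·725 = 31.250
  d_R = (-0.15)·325 + (+0.65)·400 + (-0.20)·725 = 66.250
  d_M = (-0.25)·325 + (-0.15)·400 + (+0.95)·725 = 547.500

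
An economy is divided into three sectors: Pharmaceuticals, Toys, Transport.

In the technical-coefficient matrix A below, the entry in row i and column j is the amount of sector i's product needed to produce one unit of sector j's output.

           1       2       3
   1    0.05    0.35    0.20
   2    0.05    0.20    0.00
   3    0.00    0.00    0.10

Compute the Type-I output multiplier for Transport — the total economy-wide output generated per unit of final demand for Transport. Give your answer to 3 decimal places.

m_3 = 1.366

I − A =
  [   0.95    -0.35    -0.20]
  [  -0.05     0.80     0.00]
  [   0.00     0.00     0.90]
Cofactors of I−A, C_ij = (−1)^(i+j)·(minor ij) (rows/columns in the sector order above):
  C_11 = (0.80)(0.90) − (0.00)(0.00) = 0.7200
  C_12 = −[(-0.05)(0.90) − (0.00)(0.00)] = 0.0450
  C_13 = (-0.05)(0.00) − (0.80)(0.00) = 0.0000
  C_21 = −[(-0.35)(0.90) − (-0.20)(0.00)] = 0.3150
  C_22 = (0.95)(0.90) − (-0.20)(0.00) = 0.8550
  C_23 = −[(0.95)(0.00) − (-0.35)(0.00)] = 0.0000
  C_31 = (-0.35)(0.00) − (-0.20)(0.80) = 0.1600
  C_32 = −[(0.95)(0.00) − (-0.20)(-0.05)] = 0.0100
  C_33 = (0.95)(0.80) − (-0.35)(-0.05) = 0.7425
det(I−A) = Σ_j (I−A)_1j·C_1j = (0.95)(0.7200) + (-0.35)(0.0450) + (-0.20)(0.0000) = 0.66825
adj(I−A) = Cᵀ =
  [ 0.7200   0.3150   0.1600]
  [ 0.0450   0.8550   0.0100]
  [ 0.0000   0.0000   0.7425]
(I − A)⁻¹ = adj(I−A) / det(I−A) ≈
  [   1.0774     0.4714     0.2394]
  [   0.0673     1.2795     0.0150]
  [   0.0000     0.0000     1.1111]
The output multiplier for sector j is the column-j sum of the Leontief inverse (I − A)⁻¹ = adj(I−A) / det(I−A).
Column 3 of adj(I−A): (0.1600, 0.0100, 0.7425); det(I−A) = 0.66825.
m_3 = (0.1600 + 0.0100 + 0.7425) / 0.66825 = 0.9125 / 0.66825 ≈ 1.366.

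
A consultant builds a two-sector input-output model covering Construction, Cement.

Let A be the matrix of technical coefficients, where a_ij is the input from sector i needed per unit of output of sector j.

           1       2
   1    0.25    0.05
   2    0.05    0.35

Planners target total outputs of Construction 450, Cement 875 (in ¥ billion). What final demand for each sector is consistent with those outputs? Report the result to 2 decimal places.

I − A =
  [   0.75    -0.05]
  [  -0.05     0.65]
d = (I − A) x:
  d_1 = (+0.75)·450 + (-0.05)·875 = 293.75
  d_2 = (-0.05)·450 + (+0.65)·875 = 546.25

d_1 = 293.75, d_2 = 546.25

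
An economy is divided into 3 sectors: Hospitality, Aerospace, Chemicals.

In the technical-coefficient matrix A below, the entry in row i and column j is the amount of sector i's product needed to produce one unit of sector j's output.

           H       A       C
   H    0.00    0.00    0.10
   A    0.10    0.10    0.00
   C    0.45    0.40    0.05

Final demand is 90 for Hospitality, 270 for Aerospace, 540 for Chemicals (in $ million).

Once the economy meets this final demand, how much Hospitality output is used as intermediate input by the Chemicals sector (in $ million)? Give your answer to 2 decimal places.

I − A =
  [   1.00     0.00    -0.10]
  [  -0.10     0.90     0.00]
  [  -0.45    -0.40     0.95]
Cofactors of I−A, C_ij = (−1)^(i+j)·(minor ij) (rows/columns in the sector order above):
  C_11 = (0.90)(0.95) − (0.00)(-0.40) = 0.8550
  C_12 = −[(-0.10)(0.95) − (0.00)(-0.45)] = 0.0950
  C_13 = (-0.10)(-0.40) − (0.90)(-0.45) = 0.4450
  C_21 = −[(0.00)(0.95) − (-0.10)(-0.40)] = 0.0400
  C_22 = (1.00)(0.95) − (-0.10)(-0.45) = 0.9050
  C_23 = −[(1.00)(-0.40) − (0.00)(-0.45)] = 0.4000
  C_31 = (0.00)(0.00) − (-0.10)(0.90) = 0.0900
  C_32 = −[(1.00)(0.00) − (-0.10)(-0.10)] = 0.0100
  C_33 = (1.00)(0.90) − (0.00)(-0.10) = 0.9000
det(I−A) = Σ_j (I−A)_1j·C_1j = (1.00)(0.8550) + (0.00)(0.0950) + (-0.10)(0.4450) = 0.8105
adj(I−A) = Cᵀ =
  [ 0.8550   0.0400   0.0900]
  [ 0.0950   0.9050   0.0100]
  [ 0.4450   0.4000   0.9000]
(I − A)⁻¹ = adj(I−A) / det(I−A) ≈
  [   1.0549     0.0494     0.1110]
  [   0.1172     1.1166     0.0123]
  [   0.5490     0.4935     1.1104]
First solve x = (I − A)⁻¹ d = adj(I−A)·d / det(I−A); in particular x_C = (0.4450·90 + 0.4000·270 + 0.9000·540) / 0.8105 = 634.05 / 0.8105 ≈ 782.2949.
Intermediate flow from H to C: z_HC = a_HC · x_C = 0.10 × 634.05 / 0.8105 = 63.405 / 0.8105 ≈ 78.23.

z_HC = 78.23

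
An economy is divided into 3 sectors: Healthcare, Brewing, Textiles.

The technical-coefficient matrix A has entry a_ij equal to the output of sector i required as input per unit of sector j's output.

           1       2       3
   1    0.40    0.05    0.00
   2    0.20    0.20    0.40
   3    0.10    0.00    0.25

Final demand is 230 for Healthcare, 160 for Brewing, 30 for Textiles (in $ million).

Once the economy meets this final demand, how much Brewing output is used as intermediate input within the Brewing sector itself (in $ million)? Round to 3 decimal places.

z_22 = 70.128

I − A =
  [   0.60    -0.05     0.00]
  [  -0.20     0.80    -0.40]
  [  -0.10     0.00     0.75]
Cofactors of I−A, C_ij = (−1)^(i+j)·(minor ij) (rows/columns in the sector order above):
  C_11 = (0.80)(0.75) − (-0.40)(0.00) = 0.6000
  C_12 = −[(-0.20)(0.75) − (-0.40)(-0.10)] = 0.1900
  C_13 = (-0.20)(0.00) − (0.80)(-0.10) = 0.0800
  C_21 = −[(-0.05)(0.75) − (0.00)(0.00)] = 0.0375
  C_22 = (0.60)(0.75) − (0.00)(-0.10) = 0.4500
  C_23 = −[(0.60)(0.00) − (-0.05)(-0.10)] = 0.0050
  C_31 = (-0.05)(-0.40) − (0.00)(0.80) = 0.0200
  C_32 = −[(0.60)(-0.40) − (0.00)(-0.20)] = 0.2400
  C_33 = (0.60)(0.80) − (-0.05)(-0.20) = 0.4700
det(I−A) = Σ_j (I−A)_1j·C_1j = (0.60)(0.6000) + (-0.05)(0.1900) + (0.00)(0.0800) = 0.3505
adj(I−A) = Cᵀ =
  [ 0.6000   0.0375   0.0200]
  [ 0.1900   0.4500   0.2400]
  [ 0.0800   0.0050   0.4700]
(I − A)⁻¹ = adj(I−A) / det(I−A) ≈
  [   1.7118     0.1070     0.0571]
  [   0.5421     1.2839     0.6847]
  [   0.2282     0.0143     1.3409]
First solve x = (I − A)⁻¹ d = adj(I−A)·d / det(I−A); in particular x_2 = (0.1900·230 + 0.4500·160 + 0.2400·30) / 0.3505 = 122.90 / 0.3505 ≈ 350.64194.
Intermediate flow from 2 to 2: z_22 = a_22 · x_2 = 0.20 × 122.90 / 0.3505 = 24.58 / 0.3505 ≈ 70.128.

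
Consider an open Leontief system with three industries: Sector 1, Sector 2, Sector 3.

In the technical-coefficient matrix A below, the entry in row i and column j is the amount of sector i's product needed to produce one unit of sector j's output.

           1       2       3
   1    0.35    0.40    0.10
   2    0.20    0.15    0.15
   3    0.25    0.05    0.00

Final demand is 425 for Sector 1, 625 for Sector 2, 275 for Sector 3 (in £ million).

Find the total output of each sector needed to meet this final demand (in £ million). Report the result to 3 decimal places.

I − A =
  [   0.65    -0.40    -0.10]
  [  -0.20     0.85    -0.15]
  [  -0.25    -0.05     1.00]
Cofactors of I−A, C_ij = (−1)^(i+j)·(minor ij) (rows/columns in the sector order above):
  C_11 = (0.85)(1.00) − (-0.15)(-0.05) = 0.8425
  C_12 = −[(-0.20)(1.00) − (-0.15)(-0.25)] = 0.2375
  C_13 = (-0.20)(-0.05) − (0.85)(-0.25) = 0.2225
  C_21 = −[(-0.40)(1.00) − (-0.10)(-0.05)] = 0.4050
  C_22 = (0.65)(1.00) − (-0.10)(-0.25) = 0.6250
  C_23 = −[(0.65)(-0.05) − (-0.40)(-0.25)] = 0.1325
  C_31 = (-0.40)(-0.15) − (-0.10)(0.85) = 0.1450
  C_32 = −[(0.65)(-0.15) − (-0.10)(-0.20)] = 0.1175
  C_33 = (0.65)(0.85) − (-0.40)(-0.20) = 0.4725
det(I−A) = Σ_j (I−A)_1j·C_1j = (0.65)(0.8425) + (-0.40)(0.2375) + (-0.10)(0.2225) = 0.430375
adj(I−A) = Cᵀ =
  [ 0.8425   0.4050   0.1450]
  [ 0.2375   0.6250   0.1175]
  [ 0.2225   0.1325   0.4725]
(I − A)⁻¹ = adj(I−A) / det(I−A) ≈
  [   1.9576     0.9410     0.3369]
  [   0.5518     1.4522     0.2730]
  [   0.5170     0.3079     1.0979]
x = (I − A)⁻¹ d = adj(I−A)·d / det(I−A), with det(I−A) = 0.430375:
  x_1 = (0.8425·425 + 0.4050·625 + 0.1450·275) / 0.430375 = 651.0625 / 0.430375 ≈ 1512.780
  x_2 = (0.2375·425 + 0.6250·625 + 0.1175·275) / 0.430375 = 523.875 / 0.430375 ≈ 1217.252
  x_3 = (0.2225·425 + 0.1325·625 + 0.4725·275) / 0.430375 = 307.3125 / 0.430375 ≈ 714.058

x_1 = 1512.780, x_2 = 1217.252, x_3 = 714.058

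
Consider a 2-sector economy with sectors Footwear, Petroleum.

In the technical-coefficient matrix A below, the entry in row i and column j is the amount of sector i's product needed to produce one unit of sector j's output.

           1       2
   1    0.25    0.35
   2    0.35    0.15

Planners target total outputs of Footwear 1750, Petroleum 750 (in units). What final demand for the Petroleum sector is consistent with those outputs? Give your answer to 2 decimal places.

I − A =
  [   0.75    -0.35]
  [  -0.35     0.85]
d = (I − A) x:
  d_1 = (+0.75)·1750 + (-0.35)·750 = 1050.00
  d_2 = (-0.35)·1750 + (+0.85)·750 = 25.00

d_2 = 25.00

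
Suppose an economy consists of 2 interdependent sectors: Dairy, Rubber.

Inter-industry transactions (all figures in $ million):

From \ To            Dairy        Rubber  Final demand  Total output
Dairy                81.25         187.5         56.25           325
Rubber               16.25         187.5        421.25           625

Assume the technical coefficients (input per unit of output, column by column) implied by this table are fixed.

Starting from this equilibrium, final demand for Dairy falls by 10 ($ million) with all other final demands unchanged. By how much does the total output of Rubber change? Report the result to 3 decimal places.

Technical coefficients a_ij = z_ij / X_j:
  a_11 = 81.25/325 = 0.25, a_21 = 16.25/325 = 0.05
  a_12 = 187.5/625 = 0.30, a_22 = 187.5/625 = 0.30
I − A =
  [   0.75    -0.30]
  [  -0.05     0.70]
det(I−A) = (0.75)(0.70) − (-0.30)(-0.05) = 0.5100
adj(I−A) = [[0.70, 0.30], [0.05, 0.75]]
(I − A)⁻¹ = adj(I−A) / det(I−A) ≈
  [   1.3725     0.5882]
  [   0.0980     1.4706]
Δx = (I − A)⁻¹ Δd with Δd having -10 in the Dairy component and 0 elsewhere.
So Δx_2 = L_21 · (-10), where L_21 = adj(I−A)_21 / det(I−A) = 0.05 / 0.5100.
Δx_2 = 0.05 × (-10) / 0.5100 = -0.50 / 0.5100 ≈ -0.980.

Δx_2 = -0.980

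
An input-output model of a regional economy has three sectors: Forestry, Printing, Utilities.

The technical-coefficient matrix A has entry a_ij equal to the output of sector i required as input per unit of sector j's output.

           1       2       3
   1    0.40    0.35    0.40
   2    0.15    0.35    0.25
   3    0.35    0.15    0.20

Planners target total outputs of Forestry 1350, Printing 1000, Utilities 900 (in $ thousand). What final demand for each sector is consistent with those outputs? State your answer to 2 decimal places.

d_1 = 100.00, d_2 = 222.50, d_3 = 97.50

I − A =
  [   0.60    -0.35    -0.40]
  [  -0.15     0.65    -0.25]
  [  -0.35    -0.15     0.80]
d = (I − A) x:
  d_1 = (+0.60)·1350 + (-0.35)·1000 + (-0.40)·900 = 100.00
  d_2 = (-0.15)·1350 + (+0.65)·1000 + (-0.25)·900 = 222.50
  d_3 = (-0.35)·1350 + (-0.15)·1000 + (+0.80)·900 = 97.50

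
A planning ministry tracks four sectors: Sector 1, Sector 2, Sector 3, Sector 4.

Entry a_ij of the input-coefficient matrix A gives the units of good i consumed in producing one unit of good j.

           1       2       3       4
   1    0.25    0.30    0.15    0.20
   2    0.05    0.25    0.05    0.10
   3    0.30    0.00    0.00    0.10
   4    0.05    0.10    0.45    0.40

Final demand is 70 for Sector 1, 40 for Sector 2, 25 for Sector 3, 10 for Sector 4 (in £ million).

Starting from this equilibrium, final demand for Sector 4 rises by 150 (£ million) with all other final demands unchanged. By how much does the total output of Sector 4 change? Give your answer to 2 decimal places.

I − A =
  [   0.75    -0.30    -0.15    -0.20]
  [  -0.05     0.75    -0.05    -0.10]
  [  -0.30     0.00     1.00    -0.10]
  [  -0.05    -0.10    -0.45     0.60]
Compute the cofactors C_ij = (−1)^(i+j)·(3×3 minor ij) of I−A; the adjugate is their transpose:
adj(I−A) = Cᵀ =
  [ 0.40575   0.18800   0.15700   0.19275]
  [ 0.05550   0.35150   0.06550   0.08800]
  [ 0.13625   0.06900   0.31100   0.10875]
  [ 0.14525   0.12600   0.25725   0.50925]
det(I−A) = Σ_j (I−A)_1j·C_1j = (0.75)(0.40575) + (-0.30)(0.05550) + (-0.15)(0.13625) + (-0.20)(0.14525) = 0.238175
(I − A)⁻¹ = adj(I−A) / det(I−A) ≈
  [   1.7036     0.7893     0.6592     0.8093]
  [   0.2330     1.4758     0.2750     0.3695]
  [   0.5721     0.2897     1.3058     0.4566]
  [   0.6098     0.5290     1.0801     2.1381]
Δx = (I − A)⁻¹ Δd with Δd having +150 in the Sector 4 component and 0 elsewhere.
So Δx_4 = L_44 · (+150), where L_44 = adj(I−A)_44 / det(I−A) = 0.50925 / 0.238175.
Δx_4 = 0.50925 × (+150) / 0.238175 = 76.3875 / 0.238175 ≈ 320.72.

Δx_4 = 320.72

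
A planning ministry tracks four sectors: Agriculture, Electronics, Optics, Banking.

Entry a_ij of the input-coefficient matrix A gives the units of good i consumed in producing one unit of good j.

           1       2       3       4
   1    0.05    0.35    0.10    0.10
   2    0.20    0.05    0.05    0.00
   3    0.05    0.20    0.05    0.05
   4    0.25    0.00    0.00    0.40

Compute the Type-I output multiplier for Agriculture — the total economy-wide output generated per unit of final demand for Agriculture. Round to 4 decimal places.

m_1 = 2.1376

I − A =
  [   0.95    -0.35    -0.10    -0.10]
  [  -0.20     0.95    -0.05     0.00]
  [  -0.05    -0.20     0.95    -0.05]
  [  -0.25     0.00     0.00     0.60]
Compute the cofactors C_ij = (−1)^(i+j)·(3×3 minor ij) of I−A; the adjugate is their transpose:
adj(I−A) = Cᵀ =
  [ 0.535500   0.211500   0.067500   0.094875]
  [ 0.116125   0.513500   0.039250   0.022625]
  [ 0.064375   0.123875   0.475750   0.050375]
  [ 0.223125   0.088125   0.028125   0.771750]
det(I−A) = Σ_j (I−A)_1j·C_1j = (0.95)(0.535500) + (-0.35)(0.116125) + (-0.10)(0.064375) + (-0.10)(0.223125) = 0.43933125
(I − A)⁻¹ = adj(I−A) / det(I−A) ≈
  [   1.21890     0.48141     0.15364     0.21595]
  [   0.26432     1.16882     0.08934     0.05150]
  [   0.14653     0.28196     1.08290     0.11466]
  [   0.50787     0.20059     0.06402     1.75665]
The output multiplier for sector j is the column-j sum of the Leontief inverse (I − A)⁻¹ = adj(I−A) / det(I−A).
Column 1 of adj(I−A): (0.535500, 0.116125, 0.064375, 0.223125); det(I−A) = 0.43933125.
m_1 = (0.535500 + 0.116125 + 0.064375 + 0.223125) / 0.43933125 = 0.939125 / 0.43933125 ≈ 2.1376.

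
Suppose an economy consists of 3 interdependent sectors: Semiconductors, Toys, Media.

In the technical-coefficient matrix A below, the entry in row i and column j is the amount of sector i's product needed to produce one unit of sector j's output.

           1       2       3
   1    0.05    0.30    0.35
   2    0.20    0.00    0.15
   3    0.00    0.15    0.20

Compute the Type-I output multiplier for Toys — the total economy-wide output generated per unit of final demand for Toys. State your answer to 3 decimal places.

I − A =
  [   0.95    -0.30    -0.35]
  [  -0.20     1.00    -0.15]
  [   0.00    -0.15     0.80]
Cofactors of I−A, C_ij = (−1)^(i+j)·(minor ij) (rows/columns in the sector order above):
  C_11 = (1.00)(0.80) − (-0.15)(-0.15) = 0.7775
  C_12 = −[(-0.20)(0.80) − (-0.15)(0.00)] = 0.1600
  C_13 = (-0.20)(-0.15) − (1.00)(0.00) = 0.0300
  C_21 = −[(-0.30)(0.80) − (-0.35)(-0.15)] = 0.2925
  C_22 = (0.95)(0.80) − (-0.35)(0.00) = 0.7600
  C_23 = −[(0.95)(-0.15) − (-0.30)(0.00)] = 0.1425
  C_31 = (-0.30)(-0.15) − (-0.35)(1.00) = 0.3950
  C_32 = −[(0.95)(-0.15) − (-0.35)(-0.20)] = 0.2125
  C_33 = (0.95)(1.00) − (-0.30)(-0.20) = 0.8900
det(I−A) = Σ_j (I−A)_1j·C_1j = (0.95)(0.7775) + (-0.30)(0.1600) + (-0.35)(0.0300) = 0.680125
adj(I−A) = Cᵀ =
  [ 0.7775   0.2925   0.3950]
  [ 0.1600   0.7600   0.2125]
  [ 0.0300   0.1425   0.8900]
(I − A)⁻¹ = adj(I−A) / det(I−A) ≈
  [   1.1432     0.4301     0.5808]
  [   0.2353     1.1174     0.3124]
  [   0.0441     0.2095     1.3086]
The output multiplier for sector j is the column-j sum of the Leontief inverse (I − A)⁻¹ = adj(I−A) / det(I−A).
Column 2 of adj(I−A): (0.2925, 0.7600, 0.1425); det(I−A) = 0.680125.
m_2 = (0.2925 + 0.7600 + 0.1425) / 0.680125 = 1.195 / 0.680125 ≈ 1.757.

m_2 = 1.757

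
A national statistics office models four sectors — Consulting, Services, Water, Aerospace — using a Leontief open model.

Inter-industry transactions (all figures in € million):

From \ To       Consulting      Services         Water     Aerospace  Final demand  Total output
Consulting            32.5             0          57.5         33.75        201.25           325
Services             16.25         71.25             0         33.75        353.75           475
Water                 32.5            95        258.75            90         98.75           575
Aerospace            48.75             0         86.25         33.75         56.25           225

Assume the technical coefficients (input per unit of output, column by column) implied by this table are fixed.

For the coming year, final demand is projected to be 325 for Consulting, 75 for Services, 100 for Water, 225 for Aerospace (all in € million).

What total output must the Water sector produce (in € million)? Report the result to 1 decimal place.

x_3 = 698.9

Technical coefficients a_ij = z_ij / X_j:
  a_11 = 32.5/325 = 0.10, a_21 = 16.25/325 = 0.05, a_31 = 32.5/325 = 0.10, a_41 = 48.75/325 = 0.15
  a_12 = 0/475 = 0.00, a_22 = 71.25/475 = 0.15, a_32 = 95/475 = 0.20, a_42 = 0/475 = 0.00
  a_13 = 57.5/575 = 0.10, a_23 = 0/575 = 0.00, a_33 = 258.75/575 = 0.45, a_43 = 86.25/575 = 0.15
  a_14 = 33.75/225 = 0.15, a_24 = 33.75/225 = 0.15, a_34 = 90/225 = 0.40, a_44 = 33.75/225 = 0.15
I − A =
  [   0.90     0.00    -0.10    -0.15]
  [  -0.05     0.85     0.00    -0.15]
  [  -0.10    -0.20     0.55    -0.40]
  [  -0.15     0.00    -0.15     0.85]
Compute the cofactors C_ij = (−1)^(i+j)·(3×3 minor ij) of I−A; the adjugate is their transpose:
adj(I−A) = Cᵀ =
  [ 0.341875   0.021500   0.091375   0.107125]
  [ 0.035000   0.337625   0.027875   0.078875]
  [ 0.136250   0.148500   0.631125   0.347250]
  [ 0.084375   0.030000   0.127500   0.411250]
det(I−A) = Σ_j (I−A)_1j·C_1j = (0.90)(0.341875) + (0.00)(0.035000) + (-0.10)(0.136250) + (-0.15)(0.084375) = 0.28140625
(I − A)⁻¹ = adj(I−A) / det(I−A) ≈
  [   1.2149     0.0764     0.3247     0.3807]
  [   0.1244     1.1998     0.0991     0.2803]
  [   0.4842     0.5277     2.2428     1.2340]
  [   0.2998     0.1066     0.4531     1.4614]
x = (I − A)⁻¹ d = adj(I−A)·d / det(I−A), with det(I−A) = 0.28140625:
  x_1 = (0.341875·325 + 0.021500·75 + 0.091375·100 + 0.107125·225) / 0.28140625 = 145.9625 / 0.28140625 ≈ 518.7
  x_2 = (0.035000·325 + 0.337625·75 + 0.027875·100 + 0.078875·225) / 0.28140625 = 57.23125 / 0.28140625 ≈ 203.4
  x_3 = (0.136250·325 + 0.148500·75 + 0.631125·100 + 0.347250·225) / 0.28140625 = 196.6625 / 0.28140625 ≈ 698.9
  x_4 = (0.084375·325 + 0.030000·75 + 0.127500·100 + 0.411250·225) / 0.28140625 = 134.953125 / 0.28140625 ≈ 479.6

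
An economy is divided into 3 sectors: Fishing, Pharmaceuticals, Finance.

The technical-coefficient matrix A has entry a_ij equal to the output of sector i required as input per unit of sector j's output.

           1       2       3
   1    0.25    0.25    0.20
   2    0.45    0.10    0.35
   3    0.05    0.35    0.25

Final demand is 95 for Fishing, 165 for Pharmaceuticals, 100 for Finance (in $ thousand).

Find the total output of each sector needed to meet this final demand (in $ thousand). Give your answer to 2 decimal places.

I − A =
  [   0.75    -0.25    -0.20]
  [  -0.45     0.90    -0.35]
  [  -0.05    -0.35     0.75]
Cofactors of I−A, C_ij = (−1)^(i+j)·(minor ij) (rows/columns in the sector order above):
  C_11 = (0.90)(0.75) − (-0.35)(-0.35) = 0.5525
  C_12 = −[(-0.45)(0.75) − (-0.35)(-0.05)] = 0.3550
  C_13 = (-0.45)(-0.35) − (0.90)(-0.05) = 0.2025
  C_21 = −[(-0.25)(0.75) − (-0.20)(-0.35)] = 0.2575
  C_22 = (0.75)(0.75) − (-0.20)(-0.05) = 0.5525
  C_23 = −[(0.75)(-0.35) − (-0.25)(-0.05)] = 0.2750
  C_31 = (-0.25)(-0.35) − (-0.20)(0.90) = 0.2675
  C_32 = −[(0.75)(-0.35) − (-0.20)(-0.45)] = 0.3525
  C_33 = (0.75)(0.90) − (-0.25)(-0.45) = 0.5625
det(I−A) = Σ_j (I−A)_1j·C_1j = (0.75)(0.5525) + (-0.25)(0.3550) + (-0.20)(0.2025) = 0.285125
adj(I−A) = Cᵀ =
  [ 0.5525   0.2575   0.2675]
  [ 0.3550   0.5525   0.3525]
  [ 0.2025   0.2750   0.5625]
(I − A)⁻¹ = adj(I−A) / det(I−A) ≈
  [   1.9377     0.9031     0.9382]
  [   1.2451     1.9377     1.2363]
  [   0.7102     0.9645     1.9728]
x = (I − A)⁻¹ d = adj(I−A)·d / det(I−A), with det(I−A) = 0.285125:
  x_1 = (0.5525·95 + 0.2575·165 + 0.2675·100) / 0.285125 = 121.725 / 0.285125 ≈ 426.92
  x_2 = (0.3550·95 + 0.5525·165 + 0.3525·100) / 0.285125 = 160.1375 / 0.285125 ≈ 561.64
  x_3 = (0.2025·95 + 0.2750·165 + 0.5625·100) / 0.285125 = 120.8625 / 0.285125 ≈ 423.89

x_1 = 426.92, x_2 = 561.64, x_3 = 423.89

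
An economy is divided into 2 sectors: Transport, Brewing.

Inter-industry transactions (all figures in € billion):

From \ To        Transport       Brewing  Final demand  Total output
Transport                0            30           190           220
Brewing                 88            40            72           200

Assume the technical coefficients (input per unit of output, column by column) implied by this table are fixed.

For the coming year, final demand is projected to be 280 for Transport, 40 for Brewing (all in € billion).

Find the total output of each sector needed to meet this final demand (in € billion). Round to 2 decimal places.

Technical coefficients a_ij = z_ij / X_j:
  a_11 = 0/220 = 0.00, a_21 = 88/220 = 0.40
  a_12 = 30/200 = 0.15, a_22 = 40/200 = 0.20
I − A =
  [   1.00    -0.15]
  [  -0.40     0.80]
det(I−A) = (1.00)(0.80) − (-0.15)(-0.40) = 0.7400
adj(I−A) = [[0.80, 0.15], [0.40, 1.00]]
(I − A)⁻¹ = adj(I−A) / det(I−A) ≈
  [   1.0811     0.2027]
  [   0.5405     1.3514]
x = (I − A)⁻¹ d = adj(I−A)·d / det(I−A), with det(I−A) = 0.7400:
  x_1 = (0.80·280 + 0.15·40) / 0.7400 = 230.00 / 0.7400 ≈ 310.81
  x_2 = (0.40·280 + 1.00·40) / 0.7400 = 152.00 / 0.7400 ≈ 205.41

x_1 = 310.81, x_2 = 205.41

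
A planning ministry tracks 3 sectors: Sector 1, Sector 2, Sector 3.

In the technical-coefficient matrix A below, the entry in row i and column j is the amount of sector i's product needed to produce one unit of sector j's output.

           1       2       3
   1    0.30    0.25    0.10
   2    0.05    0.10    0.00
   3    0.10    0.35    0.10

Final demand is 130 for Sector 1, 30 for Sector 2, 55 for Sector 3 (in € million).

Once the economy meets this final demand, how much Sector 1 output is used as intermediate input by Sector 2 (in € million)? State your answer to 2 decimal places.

z_12 = 11.34

I − A =
  [   0.70    -0.25    -0.10]
  [  -0.05     0.90     0.00]
  [  -0.10    -0.35     0.90]
Cofactors of I−A, C_ij = (−1)^(i+j)·(minor ij) (rows/columns in the sector order above):
  C_11 = (0.90)(0.90) − (0.00)(-0.35) = 0.8100
  C_12 = −[(-0.05)(0.90) − (0.00)(-0.10)] = 0.0450
  C_13 = (-0.05)(-0.35) − (0.90)(-0.10) = 0.1075
  C_21 = −[(-0.25)(0.90) − (-0.10)(-0.35)] = 0.2600
  C_22 = (0.70)(0.90) − (-0.10)(-0.10) = 0.6200
  C_23 = −[(0.70)(-0.35) − (-0.25)(-0.10)] = 0.2700
  C_31 = (-0.25)(0.00) − (-0.10)(0.90) = 0.0900
  C_32 = −[(0.70)(0.00) − (-0.10)(-0.05)] = 0.0050
  C_33 = (0.70)(0.90) − (-0.25)(-0.05) = 0.6175
det(I−A) = Σ_j (I−A)_1j·C_1j = (0.70)(0.8100) + (-0.25)(0.0450) + (-0.10)(0.1075) = 0.5450
adj(I−A) = Cᵀ =
  [ 0.8100   0.2600   0.0900]
  [ 0.0450   0.6200   0.0050]
  [ 0.1075   0.2700   0.6175]
(I − A)⁻¹ = adj(I−A) / det(I−A) ≈
  [   1.4862     0.4771     0.1651]
  [   0.0826     1.1376     0.0092]
  [   0.1972     0.4954     1.1330]
First solve x = (I − A)⁻¹ d = adj(I−A)·d / det(I−A); in particular x_2 = (0.0450·130 + 0.6200·30 + 0.0050·55) / 0.5450 = 24.725 / 0.5450 ≈ 45.3670.
Intermediate flow from 1 to 2: z_12 = a_12 · x_2 = 0.25 × 24.725 / 0.5450 = 6.18125 / 0.5450 ≈ 11.34.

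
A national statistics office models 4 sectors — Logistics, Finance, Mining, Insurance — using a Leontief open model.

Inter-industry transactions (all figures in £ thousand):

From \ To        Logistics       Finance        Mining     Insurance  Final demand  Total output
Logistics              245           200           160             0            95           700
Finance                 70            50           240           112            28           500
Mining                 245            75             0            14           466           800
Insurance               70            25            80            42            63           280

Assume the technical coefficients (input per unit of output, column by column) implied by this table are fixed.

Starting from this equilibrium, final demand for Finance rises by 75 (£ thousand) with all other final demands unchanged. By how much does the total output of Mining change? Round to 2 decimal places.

Δx_M = 50.78

Technical coefficients a_ij = z_ij / X_j:
  a_LL = 245/700 = 0.35, a_FL = 70/700 = 0.10, a_ML = 245/700 = 0.35, a_IL = 70/700 = 0.10
  a_LF = 200/500 = 0.40, a_FF = 50/500 = 0.10, a_MF = 75/500 = 0.15, a_IF = 25/500 = 0.05
  a_LM = 160/800 = 0.20, a_FM = 240/800 = 0.30, a_MM = 0/800 = 0.00, a_IM = 80/800 = 0.10
  a_LI = 0/280 = 0.00, a_FI = 112/280 = 0.40, a_MI = 14/280 = 0.05, a_II = 42/280 = 0.15
I − A =
  [   0.65    -0.40    -0.20     0.00]
  [  -0.10     0.90    -0.30    -0.40]
  [  -0.35    -0.15     1.00    -0.05]
  [  -0.10    -0.05    -0.10     0.85]
Compute the cofactors C_ij = (−1)^(i+j)·(3×3 minor ij) of I−A; the adjugate is their transpose:
adj(I−A) = Cᵀ =
  [ 0.69550   0.36400   0.26700   0.18700]
  [ 0.22925   0.48875   0.21675   0.24275]
  [ 0.28425   0.20550   0.43425   0.12225]
  [ 0.12875   0.09575   0.09525   0.40775]
det(I−A) = Σ_j (I−A)_1j·C_1j = (0.65)(0.69550) + (-0.40)(0.22925) + (-0.20)(0.28425) + (0.00)(0.12875) = 0.303525
(I − A)⁻¹ = adj(I−A) / det(I−A) ≈
  [   2.2914     1.1992     0.8797     0.6161]
  [   0.7553     1.6102     0.7141     0.7998]
  [   0.9365     0.6770     1.4307     0.4028]
  [   0.4242     0.3155     0.3138     1.3434]
Δx = (I − A)⁻¹ Δd with Δd having +75 in the Finance component and 0 elsewhere.
So Δx_M = L_MF · (+75), where L_MF = adj(I−A)_MF / det(I−A) = 0.20550 / 0.303525.
Δx_M = 0.20550 × (+75) / 0.303525 = 15.4125 / 0.303525 ≈ 50.78.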